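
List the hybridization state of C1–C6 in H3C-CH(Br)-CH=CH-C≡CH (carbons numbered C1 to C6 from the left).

C1 sp3, C2 sp3, C3 sp2, C4 sp2, C5 sp, C6 sp

C1 — 4 σ bonds. Steric number 4, so sp3.
C2: 4 σ bonds; 4 regions of electron density → sp3.
C3 (3 σ bonds, plus one π bond) has steric number 3: sp2.
C4 has 3 σ bonds, plus one π bond: steric number 3 → sp2.
C5: 2 σ bonds, plus two π bonds; 2 regions of electron density → sp.
C6: 2 σ bonds, plus two π bonds — 2 electron domains, sp.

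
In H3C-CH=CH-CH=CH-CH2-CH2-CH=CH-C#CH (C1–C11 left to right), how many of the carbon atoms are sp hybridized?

2

C1: sp3
C2: sp2
C3: sp2
C4: sp2
C5: sp2
C6: sp3
C7: sp3
C8: sp2
C9: sp2
C10: sp ✓
C11: sp ✓
C10, C11 → 2 sp carbons.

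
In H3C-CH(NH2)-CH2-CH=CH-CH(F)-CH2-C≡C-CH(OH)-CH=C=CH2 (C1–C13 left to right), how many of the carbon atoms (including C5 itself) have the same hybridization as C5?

C5 is sp2 (one π bond).
C1: sp3
C2: sp3
C3: sp3
C4: sp2 ✓
C5: sp2 ✓
C6: sp3
C7: sp3
C8: sp
C9: sp
C10: sp3
C11: sp2 ✓
C12: sp
C13: sp2 ✓
4 carbons are sp2.

4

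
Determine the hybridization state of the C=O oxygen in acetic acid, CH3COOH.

The C=O oxygen (1 σ bond and 2 lone pairs, plus one π bond) has steric number 3: sp2.

sp^2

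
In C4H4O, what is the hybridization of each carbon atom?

sp²

Each carbon atom — 3 σ bonds, plus one π bond. Steric number 3, so sp2.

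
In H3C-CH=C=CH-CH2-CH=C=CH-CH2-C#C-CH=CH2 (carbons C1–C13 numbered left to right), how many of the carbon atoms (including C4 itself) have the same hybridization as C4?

6

C4 is sp2 (one π bond).
C1: sp3
C2: sp2 ✓
C3: sp
C4: sp2 ✓
C5: sp3
C6: sp2 ✓
C7: sp
C8: sp2 ✓
C9: sp3
C10: sp
C11: sp
C12: sp2 ✓
C13: sp2 ✓
6 carbons are sp2.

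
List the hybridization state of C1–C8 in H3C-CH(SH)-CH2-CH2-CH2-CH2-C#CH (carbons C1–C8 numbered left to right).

C1 carries 4 σ bonds, giving a steric number of 4, so it is sp3.
C2: 4 σ bonds — 4 electron domains, sp3.
C3 — 4 σ bonds. Steric number 4, so sp3.
C4: 4 σ bonds — 4 electron domains, sp3.
C5: 4 σ bonds — 4 electron domains, sp3.
C6 — 4 σ bonds. Steric number 4, so sp3.
C7 is sp: 2 σ bonds, plus two π bonds, 2 electron-density regions.
C8: 2 σ bonds, plus two π bonds — 2 electron domains, sp.

C1 sp3, C2 sp3, C3 sp3, C4 sp3, C5 sp3, C6 sp3, C7 sp, C8 sp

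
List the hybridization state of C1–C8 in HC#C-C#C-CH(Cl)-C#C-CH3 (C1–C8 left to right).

C1 is sp: 2 σ bonds, plus two π bonds, 2 electron-density regions.
C2 is sp: 2 σ bonds, plus two π bonds, 2 electron-density regions.
C3: 2 σ bonds, plus two π bonds — 2 electron domains, sp.
C4: 2 σ bonds, plus two π bonds — 2 electron domains, sp.
C5 (4 σ bonds) has steric number 4: sp3.
C6 (2 σ bonds, plus two π bonds) has steric number 2: sp.
C7: 2 σ bonds, plus two π bonds; 2 regions of electron density → sp.
C8 carries 4 σ bonds, giving a steric number of 4, so it is sp3.

C1 sp, C2 sp, C3 sp, C4 sp, C5 sp3, C6 sp, C7 sp, C8 sp3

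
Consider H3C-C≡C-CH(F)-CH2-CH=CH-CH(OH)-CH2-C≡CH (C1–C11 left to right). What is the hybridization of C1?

C1 has 4 σ bonds: steric number 4 → sp3.

sp^3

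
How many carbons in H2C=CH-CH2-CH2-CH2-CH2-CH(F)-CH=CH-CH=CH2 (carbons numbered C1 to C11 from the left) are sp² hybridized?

6

C1: sp2 ✓
C2: sp2 ✓
C3: sp3
C4: sp3
C5: sp3
C6: sp3
C7: sp3
C8: sp2 ✓
C9: sp2 ✓
C10: sp2 ✓
C11: sp2 ✓
C1, C2, C8, C9, C10, C11 → 6 sp2 carbons.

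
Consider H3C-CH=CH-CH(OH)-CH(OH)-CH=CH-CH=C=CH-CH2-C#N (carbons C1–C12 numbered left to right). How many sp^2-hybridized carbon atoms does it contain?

6

C1: sp3
C2: sp2 ✓
C3: sp2 ✓
C4: sp3
C5: sp3
C6: sp2 ✓
C7: sp2 ✓
C8: sp2 ✓
C9: sp
C10: sp2 ✓
C11: sp3
C12: sp
C2, C3, C6, C7, C8, C10 → 6 sp2 carbons.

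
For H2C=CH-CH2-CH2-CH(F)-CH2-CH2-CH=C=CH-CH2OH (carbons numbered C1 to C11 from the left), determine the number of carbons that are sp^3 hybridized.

6

C1: sp2
C2: sp2
C3: sp3 ✓
C4: sp3 ✓
C5: sp3 ✓
C6: sp3 ✓
C7: sp3 ✓
C8: sp2
C9: sp
C10: sp2
C11: sp3 ✓
C3, C4, C5, C6, C7, C11 → 6 sp3 carbons.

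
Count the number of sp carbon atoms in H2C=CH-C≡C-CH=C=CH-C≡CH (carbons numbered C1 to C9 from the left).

5

C1: sp2
C2: sp2
C3: sp ✓
C4: sp ✓
C5: sp2
C6: sp ✓
C7: sp2
C8: sp ✓
C9: sp ✓
C3, C4, C6, C8, C9 → 5 sp carbons.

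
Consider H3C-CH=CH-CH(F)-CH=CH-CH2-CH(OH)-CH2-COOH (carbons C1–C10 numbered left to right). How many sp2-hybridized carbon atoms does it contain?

5

C1: sp3
C2: sp2 ✓
C3: sp2 ✓
C4: sp3
C5: sp2 ✓
C6: sp2 ✓
C7: sp3
C8: sp3
C9: sp3
C10: sp2 ✓
C2, C3, C5, C6, C10 → 5 sp2 carbons.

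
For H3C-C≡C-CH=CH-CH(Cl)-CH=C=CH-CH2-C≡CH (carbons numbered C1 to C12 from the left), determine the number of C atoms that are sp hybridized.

5

C1: sp3
C2: sp ✓
C3: sp ✓
C4: sp2
C5: sp2
C6: sp3
C7: sp2
C8: sp ✓
C9: sp2
C10: sp3
C11: sp ✓
C12: sp ✓
C2, C3, C8, C11, C12 → 5 sp carbons.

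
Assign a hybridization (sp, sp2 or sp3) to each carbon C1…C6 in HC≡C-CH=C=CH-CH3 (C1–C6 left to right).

C1 sp, C2 sp, C3 sp2, C4 sp, C5 sp2, C6 sp3

C1 — 2 σ bonds, plus two π bonds. Steric number 2, so sp.
C2 has 2 σ bonds, plus two π bonds: steric number 2 → sp.
C3: 3 σ bonds, plus one π bond — 3 electron domains, sp2.
C4: 2 σ bonds, plus two π bonds; 2 regions of electron density → sp.
C5: 3 σ bonds, plus one π bond — 3 electron domains, sp2.
C6: 4 σ bonds; 4 regions of electron density → sp3.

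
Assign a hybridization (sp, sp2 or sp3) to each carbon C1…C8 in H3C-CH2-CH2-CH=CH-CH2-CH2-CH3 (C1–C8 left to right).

C1 sp3, C2 sp3, C3 sp3, C4 sp2, C5 sp2, C6 sp3, C7 sp3, C8 sp3

C1 carries 4 σ bonds, giving a steric number of 4, so it is sp3.
C2: 4 σ bonds; 4 regions of electron density → sp3.
C3: 4 σ bonds — 4 electron domains, sp3.
C4 — 3 σ bonds, plus one π bond. Steric number 3, so sp2.
C5 has 3 σ bonds, plus one π bond: steric number 3 → sp2.
C6: 4 σ bonds; 4 regions of electron density → sp3.
C7 — 4 σ bonds. Steric number 4, so sp3.
C8 (4 σ bonds) has steric number 4: sp3.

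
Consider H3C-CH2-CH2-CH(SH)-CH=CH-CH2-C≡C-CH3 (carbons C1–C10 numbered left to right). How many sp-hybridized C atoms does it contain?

2

C1: sp3
C2: sp3
C3: sp3
C4: sp3
C5: sp2
C6: sp2
C7: sp3
C8: sp ✓
C9: sp ✓
C10: sp3
C8, C9 → 2 sp carbons.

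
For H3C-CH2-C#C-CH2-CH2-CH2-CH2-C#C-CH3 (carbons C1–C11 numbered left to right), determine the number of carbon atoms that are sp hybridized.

4

C1: sp3
C2: sp3
C3: sp ✓
C4: sp ✓
C5: sp3
C6: sp3
C7: sp3
C8: sp3
C9: sp ✓
C10: sp ✓
C11: sp3
C3, C4, C9, C10 → 4 sp carbons.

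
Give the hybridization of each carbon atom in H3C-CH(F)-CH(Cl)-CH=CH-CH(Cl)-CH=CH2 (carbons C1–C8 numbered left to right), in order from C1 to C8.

C1 — 4 σ bonds. Steric number 4, so sp3.
C2: 4 σ bonds — 4 electron domains, sp3.
C3: 4 σ bonds; 4 regions of electron density → sp3.
C4 — 3 σ bonds, plus one π bond. Steric number 3, so sp2.
C5 (3 σ bonds, plus one π bond) has steric number 3: sp2.
C6 carries 4 σ bonds, giving a steric number of 4, so it is sp3.
C7 (3 σ bonds, plus one π bond) has steric number 3: sp2.
C8: 3 σ bonds, plus one π bond; 3 regions of electron density → sp2.

C1 sp3, C2 sp3, C3 sp3, C4 sp2, C5 sp2, C6 sp3, C7 sp2, C8 sp2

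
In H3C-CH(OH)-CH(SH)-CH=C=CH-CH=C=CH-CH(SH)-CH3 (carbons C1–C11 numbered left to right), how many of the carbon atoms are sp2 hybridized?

C1: sp3
C2: sp3
C3: sp3
C4: sp2 ✓
C5: sp
C6: sp2 ✓
C7: sp2 ✓
C8: sp
C9: sp2 ✓
C10: sp3
C11: sp3
C4, C6, C7, C9 → 4 sp2 carbons.

4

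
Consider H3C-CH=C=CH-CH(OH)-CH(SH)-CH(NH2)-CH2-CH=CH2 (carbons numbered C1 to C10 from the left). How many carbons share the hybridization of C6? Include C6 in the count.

C6 is sp3 (only σ bonds).
C1: sp3 ✓
C2: sp2
C3: sp
C4: sp2
C5: sp3 ✓
C6: sp3 ✓
C7: sp3 ✓
C8: sp3 ✓
C9: sp2
C10: sp2
5 carbons are sp3.

5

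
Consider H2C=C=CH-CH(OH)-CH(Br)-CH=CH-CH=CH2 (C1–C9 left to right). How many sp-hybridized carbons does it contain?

1

C1: sp2
C2: sp ✓
C3: sp2
C4: sp3
C5: sp3
C6: sp2
C7: sp2
C8: sp2
C9: sp2
C2 → 1 sp carbon.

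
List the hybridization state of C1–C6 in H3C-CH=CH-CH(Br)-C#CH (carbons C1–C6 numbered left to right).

C1 has 4 σ bonds: steric number 4 → sp3.
C2: 3 σ bonds, plus one π bond — 3 electron domains, sp2.
C3 (3 σ bonds, plus one π bond) has steric number 3: sp2.
C4: 4 σ bonds — 4 electron domains, sp3.
C5 carries 2 σ bonds, plus two π bonds, giving a steric number of 2, so it is sp.
C6: 2 σ bonds, plus two π bonds; 2 regions of electron density → sp.

C1 sp3, C2 sp2, C3 sp2, C4 sp3, C5 sp, C6 sp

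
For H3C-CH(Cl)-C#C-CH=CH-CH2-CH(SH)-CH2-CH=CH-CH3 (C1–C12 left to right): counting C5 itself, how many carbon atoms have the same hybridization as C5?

C5 is sp2 (one π bond).
C1: sp3
C2: sp3
C3: sp
C4: sp
C5: sp2 ✓
C6: sp2 ✓
C7: sp3
C8: sp3
C9: sp3
C10: sp2 ✓
C11: sp2 ✓
C12: sp3
4 carbons are sp2.

4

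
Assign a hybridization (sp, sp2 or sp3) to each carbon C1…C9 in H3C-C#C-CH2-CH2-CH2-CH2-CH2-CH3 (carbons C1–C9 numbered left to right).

C1 is sp3: 4 σ bonds, 4 electron-density regions.
C2 (2 σ bonds, plus two π bonds) has steric number 2: sp.
C3 — 2 σ bonds, plus two π bonds. Steric number 2, so sp.
C4 is sp3: 4 σ bonds, 4 electron-density regions.
C5 carries 4 σ bonds, giving a steric number of 4, so it is sp3.
C6 (4 σ bonds) has steric number 4: sp3.
C7 has 4 σ bonds: steric number 4 → sp3.
C8 carries 4 σ bonds, giving a steric number of 4, so it is sp3.
C9: 4 σ bonds; 4 regions of electron density → sp3.

C1 sp3, C2 sp, C3 sp, C4 sp3, C5 sp3, C6 sp3, C7 sp3, C8 sp3, C9 sp3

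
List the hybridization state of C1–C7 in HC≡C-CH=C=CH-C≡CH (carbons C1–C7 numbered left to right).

C1 sp, C2 sp, C3 sp2, C4 sp, C5 sp2, C6 sp, C7 sp

C1 has 2 σ bonds, plus two π bonds: steric number 2 → sp.
C2: 2 σ bonds, plus two π bonds — 2 electron domains, sp.
C3: 3 σ bonds, plus one π bond — 3 electron domains, sp2.
C4 carries 2 σ bonds, plus two π bonds, giving a steric number of 2, so it is sp.
C5 (3 σ bonds, plus one π bond) has steric number 3: sp2.
C6 has 2 σ bonds, plus two π bonds: steric number 2 → sp.
C7 carries 2 σ bonds, plus two π bonds, giving a steric number of 2, so it is sp.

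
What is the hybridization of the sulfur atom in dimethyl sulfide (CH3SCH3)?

sp^3

The sulfur atom is sp3: 2 σ bonds and 2 lone pairs, 4 electron-density regions.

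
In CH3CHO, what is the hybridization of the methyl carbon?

The methyl carbon has 4 σ bonds: steric number 4 → sp3.

sp³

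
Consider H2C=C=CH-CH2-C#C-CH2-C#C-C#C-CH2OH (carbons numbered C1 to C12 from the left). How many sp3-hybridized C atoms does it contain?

3

C1: sp2
C2: sp
C3: sp2
C4: sp3 ✓
C5: sp
C6: sp
C7: sp3 ✓
C8: sp
C9: sp
C10: sp
C11: sp
C12: sp3 ✓
C4, C7, C12 → 3 sp3 carbons.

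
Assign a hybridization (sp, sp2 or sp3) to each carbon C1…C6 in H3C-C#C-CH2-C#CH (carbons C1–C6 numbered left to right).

C1 is sp3: 4 σ bonds, 4 electron-density regions.
C2: 2 σ bonds, plus two π bonds; 2 regions of electron density → sp.
C3 (2 σ bonds, plus two π bonds) has steric number 2: sp.
C4 (4 σ bonds) has steric number 4: sp3.
C5 (2 σ bonds, plus two π bonds) has steric number 2: sp.
C6: 2 σ bonds, plus two π bonds — 2 electron domains, sp.

C1 sp3, C2 sp, C3 sp, C4 sp3, C5 sp, C6 sp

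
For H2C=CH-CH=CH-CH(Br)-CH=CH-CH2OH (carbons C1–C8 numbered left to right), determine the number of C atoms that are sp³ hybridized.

2

C1: sp2
C2: sp2
C3: sp2
C4: sp2
C5: sp3 ✓
C6: sp2
C7: sp2
C8: sp3 ✓
C5, C8 → 2 sp3 carbons.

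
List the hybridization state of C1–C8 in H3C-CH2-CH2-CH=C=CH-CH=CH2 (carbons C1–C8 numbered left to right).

C1 sp3, C2 sp3, C3 sp3, C4 sp2, C5 sp, C6 sp2, C7 sp2, C8 sp2

C1 is sp3: 4 σ bonds, 4 electron-density regions.
C2 (4 σ bonds) has steric number 4: sp3.
C3 has 4 σ bonds: steric number 4 → sp3.
C4: 3 σ bonds, plus one π bond — 3 electron domains, sp2.
C5: 2 σ bonds, plus two π bonds; 2 regions of electron density → sp.
C6 carries 3 σ bonds, plus one π bond, giving a steric number of 3, so it is sp2.
C7 is sp2: 3 σ bonds, plus one π bond, 3 electron-density regions.
C8: 3 σ bonds, plus one π bond — 3 electron domains, sp2.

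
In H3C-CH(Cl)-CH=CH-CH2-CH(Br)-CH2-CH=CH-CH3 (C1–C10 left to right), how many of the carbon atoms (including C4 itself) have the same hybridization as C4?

C4 is sp2 (one π bond).
C1: sp3
C2: sp3
C3: sp2 ✓
C4: sp2 ✓
C5: sp3
C6: sp3
C7: sp3
C8: sp2 ✓
C9: sp2 ✓
C10: sp3
4 carbons are sp2.

4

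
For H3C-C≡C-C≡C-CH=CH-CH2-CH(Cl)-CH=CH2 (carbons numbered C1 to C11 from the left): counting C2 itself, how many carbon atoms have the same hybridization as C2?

4

C2 is sp (two π bonds).
C1: sp3
C2: sp ✓
C3: sp ✓
C4: sp ✓
C5: sp ✓
C6: sp2
C7: sp2
C8: sp3
C9: sp3
C10: sp2
C11: sp2
4 carbons are sp.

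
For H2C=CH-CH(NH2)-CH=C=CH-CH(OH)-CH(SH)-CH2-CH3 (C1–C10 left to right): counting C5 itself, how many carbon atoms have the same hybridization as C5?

1

C5 is sp (two π bonds).
C1: sp2
C2: sp2
C3: sp3
C4: sp2
C5: sp ✓
C6: sp2
C7: sp3
C8: sp3
C9: sp3
C10: sp3
1 carbon is sp.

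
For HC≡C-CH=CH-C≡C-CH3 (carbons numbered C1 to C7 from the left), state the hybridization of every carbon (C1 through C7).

C1 is sp: 2 σ bonds, plus two π bonds, 2 electron-density regions.
C2 is sp: 2 σ bonds, plus two π bonds, 2 electron-density regions.
C3 carries 3 σ bonds, plus one π bond, giving a steric number of 3, so it is sp2.
C4: 3 σ bonds, plus one π bond — 3 electron domains, sp2.
C5 is sp: 2 σ bonds, plus two π bonds, 2 electron-density regions.
C6 (2 σ bonds, plus two π bonds) has steric number 2: sp.
C7: 4 σ bonds — 4 electron domains, sp3.

C1 sp, C2 sp, C3 sp2, C4 sp2, C5 sp, C6 sp, C7 sp3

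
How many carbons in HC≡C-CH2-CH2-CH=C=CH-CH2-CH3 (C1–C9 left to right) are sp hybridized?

C1: sp ✓
C2: sp ✓
C3: sp3
C4: sp3
C5: sp2
C6: sp ✓
C7: sp2
C8: sp3
C9: sp3
C1, C2, C6 → 3 sp carbons.

3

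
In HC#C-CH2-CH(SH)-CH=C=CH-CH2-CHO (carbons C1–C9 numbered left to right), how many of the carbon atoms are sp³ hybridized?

3

C1: sp
C2: sp
C3: sp3 ✓
C4: sp3 ✓
C5: sp2
C6: sp
C7: sp2
C8: sp3 ✓
C9: sp2
C3, C4, C8 → 3 sp3 carbons.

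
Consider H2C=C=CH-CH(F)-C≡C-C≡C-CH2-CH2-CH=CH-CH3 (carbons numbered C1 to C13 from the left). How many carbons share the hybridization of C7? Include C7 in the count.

5

C7 is sp (two π bonds).
C1: sp2
C2: sp ✓
C3: sp2
C4: sp3
C5: sp ✓
C6: sp ✓
C7: sp ✓
C8: sp ✓
C9: sp3
C10: sp3
C11: sp2
C12: sp2
C13: sp3
5 carbons are sp.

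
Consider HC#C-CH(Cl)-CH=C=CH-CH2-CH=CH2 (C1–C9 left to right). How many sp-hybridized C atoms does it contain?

3

C1: sp ✓
C2: sp ✓
C3: sp3
C4: sp2
C5: sp ✓
C6: sp2
C7: sp3
C8: sp2
C9: sp2
C1, C2, C5 → 3 sp carbons.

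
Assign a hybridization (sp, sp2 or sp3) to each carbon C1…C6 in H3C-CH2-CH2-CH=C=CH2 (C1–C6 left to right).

C1: 4 σ bonds — 4 electron domains, sp3.
C2 has 4 σ bonds: steric number 4 → sp3.
C3: 4 σ bonds; 4 regions of electron density → sp3.
C4 — 3 σ bonds, plus one π bond. Steric number 3, so sp2.
C5 is sp: 2 σ bonds, plus two π bonds, 2 electron-density regions.
C6 — 3 σ bonds, plus one π bond. Steric number 3, so sp2.

C1 sp3, C2 sp3, C3 sp3, C4 sp2, C5 sp, C6 sp2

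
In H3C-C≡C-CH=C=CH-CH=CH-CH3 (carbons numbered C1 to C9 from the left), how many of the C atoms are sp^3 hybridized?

2

C1: sp3 ✓
C2: sp
C3: sp
C4: sp2
C5: sp
C6: sp2
C7: sp2
C8: sp2
C9: sp3 ✓
C1, C9 → 2 sp3 carbons.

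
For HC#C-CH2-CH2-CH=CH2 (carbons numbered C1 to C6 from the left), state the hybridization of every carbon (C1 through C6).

C1 carries 2 σ bonds, plus two π bonds, giving a steric number of 2, so it is sp.
C2 is sp: 2 σ bonds, plus two π bonds, 2 electron-density regions.
C3 — 4 σ bonds. Steric number 4, so sp3.
C4 — 4 σ bonds. Steric number 4, so sp3.
C5: 3 σ bonds, plus one π bond — 3 electron domains, sp2.
C6: 3 σ bonds, plus one π bond — 3 electron domains, sp2.

C1 sp, C2 sp, C3 sp3, C4 sp3, C5 sp2, C6 sp2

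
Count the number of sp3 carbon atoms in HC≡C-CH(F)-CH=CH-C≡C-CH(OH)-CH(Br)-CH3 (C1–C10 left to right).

4

C1: sp
C2: sp
C3: sp3 ✓
C4: sp2
C5: sp2
C6: sp
C7: sp
C8: sp3 ✓
C9: sp3 ✓
C10: sp3 ✓
C3, C8, C9, C10 → 4 sp3 carbons.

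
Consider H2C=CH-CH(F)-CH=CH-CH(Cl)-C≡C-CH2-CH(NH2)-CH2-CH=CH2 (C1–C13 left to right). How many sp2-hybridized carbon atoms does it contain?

6

C1: sp2 ✓
C2: sp2 ✓
C3: sp3
C4: sp2 ✓
C5: sp2 ✓
C6: sp3
C7: sp
C8: sp
C9: sp3
C10: sp3
C11: sp3
C12: sp2 ✓
C13: sp2 ✓
C1, C2, C4, C5, C12, C13 → 6 sp2 carbons.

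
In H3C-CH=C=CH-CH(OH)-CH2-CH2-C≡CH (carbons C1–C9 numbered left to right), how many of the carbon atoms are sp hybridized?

3

C1: sp3
C2: sp2
C3: sp ✓
C4: sp2
C5: sp3
C6: sp3
C7: sp3
C8: sp ✓
C9: sp ✓
C3, C8, C9 → 3 sp carbons.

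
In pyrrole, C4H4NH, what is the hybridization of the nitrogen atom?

N has three σ bonds; its lone pair occupies the p orbital and is part of the aromatic π system, so N is sp2 (not the sp3 a naive steric count of 4 would give).

sp²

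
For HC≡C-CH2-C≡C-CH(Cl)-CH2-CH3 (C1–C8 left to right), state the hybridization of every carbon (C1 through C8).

C1 sp, C2 sp, C3 sp3, C4 sp, C5 sp, C6 sp3, C7 sp3, C8 sp3

C1 has 2 σ bonds, plus two π bonds: steric number 2 → sp.
C2 — 2 σ bonds, plus two π bonds. Steric number 2, so sp.
C3: 4 σ bonds — 4 electron domains, sp3.
C4 — 2 σ bonds, plus two π bonds. Steric number 2, so sp.
C5 is sp: 2 σ bonds, plus two π bonds, 2 electron-density regions.
C6 has 4 σ bonds: steric number 4 → sp3.
C7 carries 4 σ bonds, giving a steric number of 4, so it is sp3.
C8: 4 σ bonds; 4 regions of electron density → sp3.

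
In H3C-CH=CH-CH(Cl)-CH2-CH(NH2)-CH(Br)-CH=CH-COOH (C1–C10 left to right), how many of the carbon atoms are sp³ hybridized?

C1: sp3 ✓
C2: sp2
C3: sp2
C4: sp3 ✓
C5: sp3 ✓
C6: sp3 ✓
C7: sp3 ✓
C8: sp2
C9: sp2
C10: sp2
C1, C4, C5, C6, C7 → 5 sp3 carbons.

5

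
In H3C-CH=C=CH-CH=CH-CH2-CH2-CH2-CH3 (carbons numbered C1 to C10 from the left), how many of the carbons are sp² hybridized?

4

C1: sp3
C2: sp2 ✓
C3: sp
C4: sp2 ✓
C5: sp2 ✓
C6: sp2 ✓
C7: sp3
C8: sp3
C9: sp3
C10: sp3
C2, C4, C5, C6 → 4 sp2 carbons.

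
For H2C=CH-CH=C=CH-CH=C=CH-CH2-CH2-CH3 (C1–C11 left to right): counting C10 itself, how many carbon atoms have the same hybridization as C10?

C10 is sp3 (only σ bonds).
C1: sp2
C2: sp2
C3: sp2
C4: sp
C5: sp2
C6: sp2
C7: sp
C8: sp2
C9: sp3 ✓
C10: sp3 ✓
C11: sp3 ✓
3 carbons are sp3.

3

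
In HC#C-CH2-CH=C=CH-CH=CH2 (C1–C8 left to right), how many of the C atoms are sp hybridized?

C1: sp ✓
C2: sp ✓
C3: sp3
C4: sp2
C5: sp ✓
C6: sp2
C7: sp2
C8: sp2
C1, C2, C5 → 3 sp carbons.

3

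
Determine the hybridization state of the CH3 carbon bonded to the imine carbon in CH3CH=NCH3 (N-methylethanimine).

The CH3 carbon bonded to the imine carbon carries 4 σ bonds, giving a steric number of 4, so it is sp3.

sp^3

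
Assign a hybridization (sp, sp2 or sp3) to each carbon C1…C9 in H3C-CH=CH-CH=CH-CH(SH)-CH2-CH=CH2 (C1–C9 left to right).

C1 — 4 σ bonds. Steric number 4, so sp3.
C2 carries 3 σ bonds, plus one π bond, giving a steric number of 3, so it is sp2.
C3 — 3 σ bonds, plus one π bond. Steric number 3, so sp2.
C4 has 3 σ bonds, plus one π bond: steric number 3 → sp2.
C5: 3 σ bonds, plus one π bond — 3 electron domains, sp2.
C6 is sp3: 4 σ bonds, 4 electron-density regions.
C7: 4 σ bonds — 4 electron domains, sp3.
C8 is sp2: 3 σ bonds, plus one π bond, 3 electron-density regions.
C9 (3 σ bonds, plus one π bond) has steric number 3: sp2.

C1 sp3, C2 sp2, C3 sp2, C4 sp2, C5 sp2, C6 sp3, C7 sp3, C8 sp2, C9 sp2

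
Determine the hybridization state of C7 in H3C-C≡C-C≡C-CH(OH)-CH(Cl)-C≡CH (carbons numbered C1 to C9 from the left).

C7: 4 σ bonds; 4 regions of electron density → sp3.

sp³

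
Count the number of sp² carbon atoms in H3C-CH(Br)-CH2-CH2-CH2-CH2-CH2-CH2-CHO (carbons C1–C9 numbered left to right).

1

C1: sp3
C2: sp3
C3: sp3
C4: sp3
C5: sp3
C6: sp3
C7: sp3
C8: sp3
C9: sp2 ✓
C9 → 1 sp2 carbon.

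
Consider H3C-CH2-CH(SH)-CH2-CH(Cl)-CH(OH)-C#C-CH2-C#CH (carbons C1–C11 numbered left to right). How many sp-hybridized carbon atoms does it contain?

4

C1: sp3
C2: sp3
C3: sp3
C4: sp3
C5: sp3
C6: sp3
C7: sp ✓
C8: sp ✓
C9: sp3
C10: sp ✓
C11: sp ✓
C7, C8, C10, C11 → 4 sp carbons.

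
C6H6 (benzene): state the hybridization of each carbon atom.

Every ring carbon has three σ bonds and contributes one p electron to the aromatic π system.

sp2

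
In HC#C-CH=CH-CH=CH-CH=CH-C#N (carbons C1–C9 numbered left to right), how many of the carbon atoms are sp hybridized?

C1: sp ✓
C2: sp ✓
C3: sp2
C4: sp2
C5: sp2
C6: sp2
C7: sp2
C8: sp2
C9: sp ✓
C1, C2, C9 → 3 sp carbons.

3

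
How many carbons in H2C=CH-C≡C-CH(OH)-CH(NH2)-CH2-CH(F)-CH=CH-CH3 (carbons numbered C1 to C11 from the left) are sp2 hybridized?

4

C1: sp2 ✓
C2: sp2 ✓
C3: sp
C4: sp
C5: sp3
C6: sp3
C7: sp3
C8: sp3
C9: sp2 ✓
C10: sp2 ✓
C11: sp3
C1, C2, C9, C10 → 4 sp2 carbons.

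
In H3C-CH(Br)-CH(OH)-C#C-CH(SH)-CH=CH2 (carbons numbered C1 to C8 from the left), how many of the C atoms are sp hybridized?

C1: sp3
C2: sp3
C3: sp3
C4: sp ✓
C5: sp ✓
C6: sp3
C7: sp2
C8: sp2
C4, C5 → 2 sp carbons.

2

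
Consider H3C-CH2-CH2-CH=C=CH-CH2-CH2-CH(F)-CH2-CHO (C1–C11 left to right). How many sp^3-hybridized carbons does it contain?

C1: sp3 ✓
C2: sp3 ✓
C3: sp3 ✓
C4: sp2
C5: sp
C6: sp2
C7: sp3 ✓
C8: sp3 ✓
C9: sp3 ✓
C10: sp3 ✓
C11: sp2
C1, C2, C3, C7, C8, C9, C10 → 7 sp3 carbons.

7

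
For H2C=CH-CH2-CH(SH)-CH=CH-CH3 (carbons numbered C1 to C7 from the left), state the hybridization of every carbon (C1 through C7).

C1 — 3 σ bonds, plus one π bond. Steric number 3, so sp2.
C2: 3 σ bonds, plus one π bond; 3 regions of electron density → sp2.
C3 has 4 σ bonds: steric number 4 → sp3.
C4 (4 σ bonds) has steric number 4: sp3.
C5 carries 3 σ bonds, plus one π bond, giving a steric number of 3, so it is sp2.
C6 (3 σ bonds, plus one π bond) has steric number 3: sp2.
C7 carries 4 σ bonds, giving a steric number of 4, so it is sp3.

C1 sp2, C2 sp2, C3 sp3, C4 sp3, C5 sp2, C6 sp2, C7 sp3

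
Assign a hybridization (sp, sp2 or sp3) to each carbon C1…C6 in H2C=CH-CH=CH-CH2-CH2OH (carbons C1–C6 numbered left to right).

C1 (3 σ bonds, plus one π bond) has steric number 3: sp2.
C2 is sp2: 3 σ bonds, plus one π bond, 3 electron-density regions.
C3 carries 3 σ bonds, plus one π bond, giving a steric number of 3, so it is sp2.
C4: 3 σ bonds, plus one π bond; 3 regions of electron density → sp2.
C5 is sp3: 4 σ bonds, 4 electron-density regions.
C6 carries 4 σ bonds, giving a steric number of 4, so it is sp3.

C1 sp2, C2 sp2, C3 sp2, C4 sp2, C5 sp3, C6 sp3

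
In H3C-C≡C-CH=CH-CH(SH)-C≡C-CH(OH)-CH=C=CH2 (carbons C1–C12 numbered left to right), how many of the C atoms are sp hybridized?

C1: sp3
C2: sp ✓
C3: sp ✓
C4: sp2
C5: sp2
C6: sp3
C7: sp ✓
C8: sp ✓
C9: sp3
C10: sp2
C11: sp ✓
C12: sp2
C2, C3, C7, C8, C11 → 5 sp carbons.

5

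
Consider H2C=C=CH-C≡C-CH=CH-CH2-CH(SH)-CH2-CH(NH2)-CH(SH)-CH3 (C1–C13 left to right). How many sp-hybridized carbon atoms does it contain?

C1: sp2
C2: sp ✓
C3: sp2
C4: sp ✓
C5: sp ✓
C6: sp2
C7: sp2
C8: sp3
C9: sp3
C10: sp3
C11: sp3
C12: sp3
C13: sp3
C2, C4, C5 → 3 sp carbons.

3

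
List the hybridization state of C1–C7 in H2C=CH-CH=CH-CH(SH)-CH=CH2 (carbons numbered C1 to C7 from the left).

C1 sp2, C2 sp2, C3 sp2, C4 sp2, C5 sp3, C6 sp2, C7 sp2

C1: 3 σ bonds, plus one π bond; 3 regions of electron density → sp2.
C2: 3 σ bonds, plus one π bond — 3 electron domains, sp2.
C3 has 3 σ bonds, plus one π bond: steric number 3 → sp2.
C4 — 3 σ bonds, plus one π bond. Steric number 3, so sp2.
C5: 4 σ bonds — 4 electron domains, sp3.
C6 is sp2: 3 σ bonds, plus one π bond, 3 electron-density regions.
C7 is sp2: 3 σ bonds, plus one π bond, 3 electron-density regions.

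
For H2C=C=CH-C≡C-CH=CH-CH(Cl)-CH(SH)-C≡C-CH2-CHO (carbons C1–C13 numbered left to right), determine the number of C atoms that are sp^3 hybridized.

3

C1: sp2
C2: sp
C3: sp2
C4: sp
C5: sp
C6: sp2
C7: sp2
C8: sp3 ✓
C9: sp3 ✓
C10: sp
C11: sp
C12: sp3 ✓
C13: sp2
C8, C9, C12 → 3 sp3 carbons.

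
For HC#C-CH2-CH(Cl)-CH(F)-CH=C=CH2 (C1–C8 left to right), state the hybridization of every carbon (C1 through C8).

C1: 2 σ bonds, plus two π bonds — 2 electron domains, sp.
C2 carries 2 σ bonds, plus two π bonds, giving a steric number of 2, so it is sp.
C3 is sp3: 4 σ bonds, 4 electron-density regions.
C4: 4 σ bonds; 4 regions of electron density → sp3.
C5: 4 σ bonds — 4 electron domains, sp3.
C6 is sp2: 3 σ bonds, plus one π bond, 3 electron-density regions.
C7 — 2 σ bonds, plus two π bonds. Steric number 2, so sp.
C8: 3 σ bonds, plus one π bond; 3 regions of electron density → sp2.

C1 sp, C2 sp, C3 sp3, C4 sp3, C5 sp3, C6 sp2, C7 sp, C8 sp2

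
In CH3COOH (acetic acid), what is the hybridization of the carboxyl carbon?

The carboxyl carbon (3 σ bonds, plus one π bond) has steric number 3: sp2.

sp2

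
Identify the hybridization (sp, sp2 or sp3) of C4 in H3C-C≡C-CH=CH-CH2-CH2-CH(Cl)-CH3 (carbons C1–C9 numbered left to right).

C4 has 3 σ bonds, plus one π bond: steric number 3 → sp2.

sp2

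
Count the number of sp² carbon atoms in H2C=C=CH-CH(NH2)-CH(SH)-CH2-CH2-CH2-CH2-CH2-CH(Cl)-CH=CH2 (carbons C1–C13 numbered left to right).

C1: sp2 ✓
C2: sp
C3: sp2 ✓
C4: sp3
C5: sp3
C6: sp3
C7: sp3
C8: sp3
C9: sp3
C10: sp3
C11: sp3
C12: sp2 ✓
C13: sp2 ✓
C1, C3, C12, C13 → 4 sp2 carbons.

4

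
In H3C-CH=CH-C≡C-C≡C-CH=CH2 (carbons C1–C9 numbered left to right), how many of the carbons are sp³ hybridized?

C1: sp3 ✓
C2: sp2
C3: sp2
C4: sp
C5: sp
C6: sp
C7: sp
C8: sp2
C9: sp2
C1 → 1 sp3 carbon.

1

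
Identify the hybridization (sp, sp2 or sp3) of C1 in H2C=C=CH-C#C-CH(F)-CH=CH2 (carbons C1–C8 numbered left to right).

sp^2

C1 carries 3 σ bonds, plus one π bond, giving a steric number of 3, so it is sp2.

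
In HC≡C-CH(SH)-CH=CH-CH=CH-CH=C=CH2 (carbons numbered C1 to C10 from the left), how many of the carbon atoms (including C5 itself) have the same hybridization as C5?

C5 is sp2 (one π bond).
C1: sp
C2: sp
C3: sp3
C4: sp2 ✓
C5: sp2 ✓
C6: sp2 ✓
C7: sp2 ✓
C8: sp2 ✓
C9: sp
C10: sp2 ✓
6 carbons are sp2.

6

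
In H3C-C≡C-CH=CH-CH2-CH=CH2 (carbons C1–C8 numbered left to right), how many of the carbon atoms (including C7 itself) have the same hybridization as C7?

4

C7 is sp2 (one π bond).
C1: sp3
C2: sp
C3: sp
C4: sp2 ✓
C5: sp2 ✓
C6: sp3
C7: sp2 ✓
C8: sp2 ✓
4 carbons are sp2.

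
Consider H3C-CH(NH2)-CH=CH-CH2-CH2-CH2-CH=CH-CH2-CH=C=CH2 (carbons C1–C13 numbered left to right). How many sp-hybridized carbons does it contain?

C1: sp3
C2: sp3
C3: sp2
C4: sp2
C5: sp3
C6: sp3
C7: sp3
C8: sp2
C9: sp2
C10: sp3
C11: sp2
C12: sp ✓
C13: sp2
C12 → 1 sp carbon.

1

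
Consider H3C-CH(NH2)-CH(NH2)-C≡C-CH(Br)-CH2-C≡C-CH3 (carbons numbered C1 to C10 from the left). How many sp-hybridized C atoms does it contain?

C1: sp3
C2: sp3
C3: sp3
C4: sp ✓
C5: sp ✓
C6: sp3
C7: sp3
C8: sp ✓
C9: sp ✓
C10: sp3
C4, C5, C8, C9 → 4 sp carbons.

4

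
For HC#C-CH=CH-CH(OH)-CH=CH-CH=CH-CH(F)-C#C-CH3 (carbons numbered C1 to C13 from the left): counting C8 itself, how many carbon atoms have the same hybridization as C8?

C8 is sp2 (one π bond).
C1: sp
C2: sp
C3: sp2 ✓
C4: sp2 ✓
C5: sp3
C6: sp2 ✓
C7: sp2 ✓
C8: sp2 ✓
C9: sp2 ✓
C10: sp3
C11: sp
C12: sp
C13: sp3
6 carbons are sp2.

6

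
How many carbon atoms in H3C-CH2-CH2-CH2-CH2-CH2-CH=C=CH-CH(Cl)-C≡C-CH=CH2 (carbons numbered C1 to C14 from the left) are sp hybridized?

C1: sp3
C2: sp3
C3: sp3
C4: sp3
C5: sp3
C6: sp3
C7: sp2
C8: sp ✓
C9: sp2
C10: sp3
C11: sp ✓
C12: sp ✓
C13: sp2
C14: sp2
C8, C11, C12 → 3 sp carbons.

3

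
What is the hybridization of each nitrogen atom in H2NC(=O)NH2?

Both N lone pairs are conjugated with the C=O; planar sp2.

sp²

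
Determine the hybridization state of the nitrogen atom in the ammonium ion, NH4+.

Four σ bonds, no lone pair → sp3, tetrahedral.

sp^3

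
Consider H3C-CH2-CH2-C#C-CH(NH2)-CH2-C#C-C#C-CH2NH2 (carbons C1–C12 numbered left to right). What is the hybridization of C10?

sp

C10 has 2 σ bonds, plus two π bonds: steric number 2 → sp.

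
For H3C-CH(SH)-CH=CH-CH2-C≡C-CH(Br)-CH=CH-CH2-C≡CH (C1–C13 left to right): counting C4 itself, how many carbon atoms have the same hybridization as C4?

4

C4 is sp2 (one π bond).
C1: sp3
C2: sp3
C3: sp2 ✓
C4: sp2 ✓
C5: sp3
C6: sp
C7: sp
C8: sp3
C9: sp2 ✓
C10: sp2 ✓
C11: sp3
C12: sp
C13: sp
4 carbons are sp2.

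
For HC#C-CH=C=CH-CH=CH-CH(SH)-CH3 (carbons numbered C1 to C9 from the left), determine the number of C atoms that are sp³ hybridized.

C1: sp
C2: sp
C3: sp2
C4: sp
C5: sp2
C6: sp2
C7: sp2
C8: sp3 ✓
C9: sp3 ✓
C8, C9 → 2 sp3 carbons.

2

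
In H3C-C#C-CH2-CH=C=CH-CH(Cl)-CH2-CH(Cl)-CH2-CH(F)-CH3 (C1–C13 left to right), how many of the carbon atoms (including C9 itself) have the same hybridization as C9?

C9 is sp3 (only σ bonds).
C1: sp3 ✓
C2: sp
C3: sp
C4: sp3 ✓
C5: sp2
C6: sp
C7: sp2
C8: sp3 ✓
C9: sp3 ✓
C10: sp3 ✓
C11: sp3 ✓
C12: sp3 ✓
C13: sp3 ✓
8 carbons are sp3.

8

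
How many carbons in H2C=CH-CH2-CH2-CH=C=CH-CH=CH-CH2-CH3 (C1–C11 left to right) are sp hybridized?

C1: sp2
C2: sp2
C3: sp3
C4: sp3
C5: sp2
C6: sp ✓
C7: sp2
C8: sp2
C9: sp2
C10: sp3
C11: sp3
C6 → 1 sp carbon.

1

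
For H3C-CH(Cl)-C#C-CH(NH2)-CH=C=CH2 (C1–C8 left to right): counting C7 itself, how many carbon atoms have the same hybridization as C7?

3

C7 is sp (two π bonds).
C1: sp3
C2: sp3
C3: sp ✓
C4: sp ✓
C5: sp3
C6: sp2
C7: sp ✓
C8: sp2
3 carbons are sp.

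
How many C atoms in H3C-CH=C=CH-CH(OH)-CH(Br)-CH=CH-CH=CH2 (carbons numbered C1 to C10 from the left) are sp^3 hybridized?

3

C1: sp3 ✓
C2: sp2
C3: sp
C4: sp2
C5: sp3 ✓
C6: sp3 ✓
C7: sp2
C8: sp2
C9: sp2
C10: sp2
C1, C5, C6 → 3 sp3 carbons.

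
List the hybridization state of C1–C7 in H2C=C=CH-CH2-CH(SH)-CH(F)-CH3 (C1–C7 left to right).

C1 is sp2: 3 σ bonds, plus one π bond, 3 electron-density regions.
C2 (2 σ bonds, plus two π bonds) has steric number 2: sp.
C3: 3 σ bonds, plus one π bond — 3 electron domains, sp2.
C4 has 4 σ bonds: steric number 4 → sp3.
C5 has 4 σ bonds: steric number 4 → sp3.
C6 — 4 σ bonds. Steric number 4, so sp3.
C7 has 4 σ bonds: steric number 4 → sp3.

C1 sp2, C2 sp, C3 sp2, C4 sp3, C5 sp3, C6 sp3, C7 sp3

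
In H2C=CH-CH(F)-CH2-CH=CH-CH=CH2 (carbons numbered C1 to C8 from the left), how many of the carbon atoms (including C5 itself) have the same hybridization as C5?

C5 is sp2 (one π bond).
C1: sp2 ✓
C2: sp2 ✓
C3: sp3
C4: sp3
C5: sp2 ✓
C6: sp2 ✓
C7: sp2 ✓
C8: sp2 ✓
6 carbons are sp2.

6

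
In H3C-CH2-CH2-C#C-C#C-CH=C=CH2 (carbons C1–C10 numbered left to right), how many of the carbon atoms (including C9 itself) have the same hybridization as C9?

5

C9 is sp (two π bonds).
C1: sp3
C2: sp3
C3: sp3
C4: sp ✓
C5: sp ✓
C6: sp ✓
C7: sp ✓
C8: sp2
C9: sp ✓
C10: sp2
5 carbons are sp.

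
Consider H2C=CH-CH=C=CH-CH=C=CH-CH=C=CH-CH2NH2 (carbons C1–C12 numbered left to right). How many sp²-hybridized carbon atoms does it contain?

8

C1: sp2 ✓
C2: sp2 ✓
C3: sp2 ✓
C4: sp
C5: sp2 ✓
C6: sp2 ✓
C7: sp
C8: sp2 ✓
C9: sp2 ✓
C10: sp
C11: sp2 ✓
C12: sp3
C1, C2, C3, C5, C6, C8, C9, C11 → 8 sp2 carbons.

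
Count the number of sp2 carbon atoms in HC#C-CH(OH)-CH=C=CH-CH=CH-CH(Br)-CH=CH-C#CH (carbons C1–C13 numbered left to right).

C1: sp
C2: sp
C3: sp3
C4: sp2 ✓
C5: sp
C6: sp2 ✓
C7: sp2 ✓
C8: sp2 ✓
C9: sp3
C10: sp2 ✓
C11: sp2 ✓
C12: sp
C13: sp
C4, C6, C7, C8, C10, C11 → 6 sp2 carbons.

6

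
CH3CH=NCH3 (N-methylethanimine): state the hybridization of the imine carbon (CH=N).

sp^2

The imine carbon (CH=N) has 3 σ bonds, plus one π bond: steric number 3 → sp2.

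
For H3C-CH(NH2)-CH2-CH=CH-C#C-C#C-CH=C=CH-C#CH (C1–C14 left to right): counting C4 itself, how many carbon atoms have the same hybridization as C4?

C4 is sp2 (one π bond).
C1: sp3
C2: sp3
C3: sp3
C4: sp2 ✓
C5: sp2 ✓
C6: sp
C7: sp
C8: sp
C9: sp
C10: sp2 ✓
C11: sp
C12: sp2 ✓
C13: sp
C14: sp
4 carbons are sp2.

4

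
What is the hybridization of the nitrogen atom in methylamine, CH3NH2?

sp³

Three σ bonds + one lone pair = steric number 4 → sp3.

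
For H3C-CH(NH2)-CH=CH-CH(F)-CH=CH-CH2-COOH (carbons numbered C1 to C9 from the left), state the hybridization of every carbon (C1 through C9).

C1 sp3, C2 sp3, C3 sp2, C4 sp2, C5 sp3, C6 sp2, C7 sp2, C8 sp3, C9 sp2

C1 (4 σ bonds) has steric number 4: sp3.
C2 — 4 σ bonds. Steric number 4, so sp3.
C3 has 3 σ bonds, plus one π bond: steric number 3 → sp2.
C4 is sp2: 3 σ bonds, plus one π bond, 3 electron-density regions.
C5 (4 σ bonds) has steric number 4: sp3.
C6 (3 σ bonds, plus one π bond) has steric number 3: sp2.
C7 — 3 σ bonds, plus one π bond. Steric number 3, so sp2.
C8 is sp3: 4 σ bonds, 4 electron-density regions.
C9 carries 3 σ bonds, plus one π bond, giving a steric number of 3, so it is sp2.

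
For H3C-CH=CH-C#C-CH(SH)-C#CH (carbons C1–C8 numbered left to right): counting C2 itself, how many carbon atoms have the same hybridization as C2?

2

C2 is sp2 (one π bond).
C1: sp3
C2: sp2 ✓
C3: sp2 ✓
C4: sp
C5: sp
C6: sp3
C7: sp
C8: sp
2 carbons are sp2.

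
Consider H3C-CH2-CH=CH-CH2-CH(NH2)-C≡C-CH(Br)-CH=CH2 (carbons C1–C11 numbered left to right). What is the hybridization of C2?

sp^3

C2 carries 4 σ bonds, giving a steric number of 4, so it is sp3.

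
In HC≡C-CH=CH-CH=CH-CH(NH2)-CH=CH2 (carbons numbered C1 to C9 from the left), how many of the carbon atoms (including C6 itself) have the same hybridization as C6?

6

C6 is sp2 (one π bond).
C1: sp
C2: sp
C3: sp2 ✓
C4: sp2 ✓
C5: sp2 ✓
C6: sp2 ✓
C7: sp3
C8: sp2 ✓
C9: sp2 ✓
6 carbons are sp2.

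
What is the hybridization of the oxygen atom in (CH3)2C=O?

One σ bond + two lone pairs = steric number 3 → sp2.

sp^2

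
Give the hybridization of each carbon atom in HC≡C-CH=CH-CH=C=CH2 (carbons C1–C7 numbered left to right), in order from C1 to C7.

C1 sp, C2 sp, C3 sp2, C4 sp2, C5 sp2, C6 sp, C7 sp2

C1 is sp: 2 σ bonds, plus two π bonds, 2 electron-density regions.
C2 — 2 σ bonds, plus two π bonds. Steric number 2, so sp.
C3 (3 σ bonds, plus one π bond) has steric number 3: sp2.
C4: 3 σ bonds, plus one π bond — 3 electron domains, sp2.
C5 has 3 σ bonds, plus one π bond: steric number 3 → sp2.
C6 carries 2 σ bonds, plus two π bonds, giving a steric number of 2, so it is sp.
C7 carries 3 σ bonds, plus one π bond, giving a steric number of 3, so it is sp2.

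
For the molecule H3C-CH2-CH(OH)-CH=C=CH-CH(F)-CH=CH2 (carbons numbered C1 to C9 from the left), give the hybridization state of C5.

C5: 2 σ bonds, plus two π bonds; 2 regions of electron density → sp.

sp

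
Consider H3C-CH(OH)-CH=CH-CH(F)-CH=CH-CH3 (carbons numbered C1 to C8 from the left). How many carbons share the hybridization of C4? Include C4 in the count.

C4 is sp2 (one π bond).
C1: sp3
C2: sp3
C3: sp2 ✓
C4: sp2 ✓
C5: sp3
C6: sp2 ✓
C7: sp2 ✓
C8: sp3
4 carbons are sp2.

4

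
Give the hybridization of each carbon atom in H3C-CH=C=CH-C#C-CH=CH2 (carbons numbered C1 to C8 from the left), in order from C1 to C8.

C1 sp3, C2 sp2, C3 sp, C4 sp2, C5 sp, C6 sp, C7 sp2, C8 sp2

C1 has 4 σ bonds: steric number 4 → sp3.
C2 — 3 σ bonds, plus one π bond. Steric number 3, so sp2.
C3 has 2 σ bonds, plus two π bonds: steric number 2 → sp.
C4 (3 σ bonds, plus one π bond) has steric number 3: sp2.
C5: 2 σ bonds, plus two π bonds; 2 regions of electron density → sp.
C6 has 2 σ bonds, plus two π bonds: steric number 2 → sp.
C7 is sp2: 3 σ bonds, plus one π bond, 3 electron-density regions.
C8: 3 σ bonds, plus one π bond; 3 regions of electron density → sp2.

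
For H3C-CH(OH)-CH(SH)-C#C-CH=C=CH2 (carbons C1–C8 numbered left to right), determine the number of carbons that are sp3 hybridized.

3

C1: sp3 ✓
C2: sp3 ✓
C3: sp3 ✓
C4: sp
C5: sp
C6: sp2
C7: sp
C8: sp2
C1, C2, C3 → 3 sp3 carbons.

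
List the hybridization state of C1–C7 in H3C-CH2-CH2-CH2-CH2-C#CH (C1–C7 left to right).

C1 (4 σ bonds) has steric number 4: sp3.
C2 is sp3: 4 σ bonds, 4 electron-density regions.
C3: 4 σ bonds — 4 electron domains, sp3.
C4 is sp3: 4 σ bonds, 4 electron-density regions.
C5 is sp3: 4 σ bonds, 4 electron-density regions.
C6 carries 2 σ bonds, plus two π bonds, giving a steric number of 2, so it is sp.
C7: 2 σ bonds, plus two π bonds — 2 electron domains, sp.

C1 sp3, C2 sp3, C3 sp3, C4 sp3, C5 sp3, C6 sp, C7 sp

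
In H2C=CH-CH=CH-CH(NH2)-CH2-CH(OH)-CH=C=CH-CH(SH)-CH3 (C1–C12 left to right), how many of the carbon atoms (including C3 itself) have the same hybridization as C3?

C3 is sp2 (one π bond).
C1: sp2 ✓
C2: sp2 ✓
C3: sp2 ✓
C4: sp2 ✓
C5: sp3
C6: sp3
C7: sp3
C8: sp2 ✓
C9: sp
C10: sp2 ✓
C11: sp3
C12: sp3
6 carbons are sp2.

6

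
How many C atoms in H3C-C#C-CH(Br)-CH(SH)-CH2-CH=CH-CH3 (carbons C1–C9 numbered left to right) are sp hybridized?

C1: sp3
C2: sp ✓
C3: sp ✓
C4: sp3
C5: sp3
C6: sp3
C7: sp2
C8: sp2
C9: sp3
C2, C3 → 2 sp carbons.

2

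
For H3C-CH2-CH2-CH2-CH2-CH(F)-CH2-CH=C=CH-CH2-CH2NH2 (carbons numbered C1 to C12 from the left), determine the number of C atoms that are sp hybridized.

C1: sp3
C2: sp3
C3: sp3
C4: sp3
C5: sp3
C6: sp3
C7: sp3
C8: sp2
C9: sp ✓
C10: sp2
C11: sp3
C12: sp3
C9 → 1 sp carbon.

1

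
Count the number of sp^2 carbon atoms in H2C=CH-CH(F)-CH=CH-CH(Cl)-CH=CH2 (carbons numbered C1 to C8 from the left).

6

C1: sp2 ✓
C2: sp2 ✓
C3: sp3
C4: sp2 ✓
C5: sp2 ✓
C6: sp3
C7: sp2 ✓
C8: sp2 ✓
C1, C2, C4, C5, C7, C8 → 6 sp2 carbons.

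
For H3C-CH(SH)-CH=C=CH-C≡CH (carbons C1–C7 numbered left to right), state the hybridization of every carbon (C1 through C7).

C1: 4 σ bonds — 4 electron domains, sp3.
C2 is sp3: 4 σ bonds, 4 electron-density regions.
C3 — 3 σ bonds, plus one π bond. Steric number 3, so sp2.
C4 carries 2 σ bonds, plus two π bonds, giving a steric number of 2, so it is sp.
C5 has 3 σ bonds, plus one π bond: steric number 3 → sp2.
C6: 2 σ bonds, plus two π bonds — 2 electron domains, sp.
C7: 2 σ bonds, plus two π bonds; 2 regions of electron density → sp.

C1 sp3, C2 sp3, C3 sp2, C4 sp, C5 sp2, C6 sp, C7 sp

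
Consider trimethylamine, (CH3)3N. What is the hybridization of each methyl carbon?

sp^3

Each methyl carbon is sp3: 4 σ bonds, 4 electron-density regions.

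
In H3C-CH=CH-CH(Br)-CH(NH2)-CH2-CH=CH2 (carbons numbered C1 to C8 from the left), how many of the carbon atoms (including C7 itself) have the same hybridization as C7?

C7 is sp2 (one π bond).
C1: sp3
C2: sp2 ✓
C3: sp2 ✓
C4: sp3
C5: sp3
C6: sp3
C7: sp2 ✓
C8: sp2 ✓
4 carbons are sp2.

4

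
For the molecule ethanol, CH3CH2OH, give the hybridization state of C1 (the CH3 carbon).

sp³

C1 (the CH3 carbon) — 4 σ bonds. Steric number 4, so sp3.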